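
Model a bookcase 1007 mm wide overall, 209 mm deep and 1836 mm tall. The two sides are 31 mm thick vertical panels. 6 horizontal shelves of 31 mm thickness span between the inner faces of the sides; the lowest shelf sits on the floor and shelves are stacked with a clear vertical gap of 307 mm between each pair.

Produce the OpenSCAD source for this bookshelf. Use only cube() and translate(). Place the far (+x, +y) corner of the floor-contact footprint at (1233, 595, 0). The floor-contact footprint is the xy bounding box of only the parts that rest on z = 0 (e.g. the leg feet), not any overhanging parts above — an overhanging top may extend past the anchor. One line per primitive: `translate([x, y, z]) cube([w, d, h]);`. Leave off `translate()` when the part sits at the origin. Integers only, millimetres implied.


translate([226, 386, 0]) cube([31, 209, 1836]);
translate([1202, 386, 0]) cube([31, 209, 1836]);
translate([257, 386, 0]) cube([945, 209, 31]);
translate([257, 386, 338]) cube([945, 209, 31]);
translate([257, 386, 676]) cube([945, 209, 31]);
translate([257, 386, 1014]) cube([945, 209, 31]);
translate([257, 386, 1352]) cube([945, 209, 31]);
translate([257, 386, 1690]) cube([945, 209, 31]);


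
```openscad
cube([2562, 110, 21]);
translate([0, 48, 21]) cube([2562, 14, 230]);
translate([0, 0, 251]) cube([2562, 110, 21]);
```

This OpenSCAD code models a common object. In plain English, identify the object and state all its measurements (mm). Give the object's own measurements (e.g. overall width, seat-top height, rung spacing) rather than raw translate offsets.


An I-beam lying along x, 2562 mm long. Overall section height 272 mm. Two flanges 110 mm wide (y) and 21 mm thick, one on the floor and one at the top; a web 14 mm thick runs between them, centred on the flange width.


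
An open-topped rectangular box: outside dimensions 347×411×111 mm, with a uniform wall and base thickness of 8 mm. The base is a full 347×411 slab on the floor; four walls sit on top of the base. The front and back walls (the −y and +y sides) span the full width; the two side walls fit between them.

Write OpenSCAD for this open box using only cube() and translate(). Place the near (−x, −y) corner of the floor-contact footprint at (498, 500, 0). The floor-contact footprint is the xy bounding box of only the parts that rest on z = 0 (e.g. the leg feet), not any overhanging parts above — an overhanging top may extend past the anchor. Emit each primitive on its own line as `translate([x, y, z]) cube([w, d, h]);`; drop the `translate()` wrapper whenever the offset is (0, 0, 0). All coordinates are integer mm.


translate([498, 500, 0]) cube([347, 411, 8]);
translate([498, 500, 8]) cube([347, 8, 103]);
translate([498, 903, 8]) cube([347, 8, 103]);
translate([498, 508, 8]) cube([8, 395, 103]);
translate([837, 508, 8]) cube([8, 395, 103]);


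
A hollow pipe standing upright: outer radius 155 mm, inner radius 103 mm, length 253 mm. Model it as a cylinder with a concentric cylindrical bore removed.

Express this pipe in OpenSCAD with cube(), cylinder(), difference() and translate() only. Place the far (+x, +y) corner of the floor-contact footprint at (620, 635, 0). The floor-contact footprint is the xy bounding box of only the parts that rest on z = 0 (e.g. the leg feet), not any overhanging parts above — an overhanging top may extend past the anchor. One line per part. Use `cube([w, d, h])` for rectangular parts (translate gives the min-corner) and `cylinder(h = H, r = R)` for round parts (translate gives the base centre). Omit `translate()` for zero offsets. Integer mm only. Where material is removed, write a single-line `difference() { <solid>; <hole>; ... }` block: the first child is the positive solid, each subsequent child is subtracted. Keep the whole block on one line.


difference() { translate([465, 480, 0]) cylinder(h = 253, r = 155); translate([465, 480, 0]) cylinder(h = 253, r = 103); }


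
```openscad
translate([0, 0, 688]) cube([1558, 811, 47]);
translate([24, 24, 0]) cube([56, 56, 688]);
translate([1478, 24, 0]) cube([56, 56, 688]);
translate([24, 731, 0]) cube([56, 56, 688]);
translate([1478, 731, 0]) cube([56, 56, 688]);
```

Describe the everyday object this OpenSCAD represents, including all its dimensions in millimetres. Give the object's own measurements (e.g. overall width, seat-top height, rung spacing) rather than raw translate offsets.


A table: top 1558 mm (x) × 811 mm (y), 47 mm thick, upper face at z = 735 mm, on four 56×56 mm square legs, each inset 24 mm from the nearest pair of top edges from z = 0 to the bottom of the top.


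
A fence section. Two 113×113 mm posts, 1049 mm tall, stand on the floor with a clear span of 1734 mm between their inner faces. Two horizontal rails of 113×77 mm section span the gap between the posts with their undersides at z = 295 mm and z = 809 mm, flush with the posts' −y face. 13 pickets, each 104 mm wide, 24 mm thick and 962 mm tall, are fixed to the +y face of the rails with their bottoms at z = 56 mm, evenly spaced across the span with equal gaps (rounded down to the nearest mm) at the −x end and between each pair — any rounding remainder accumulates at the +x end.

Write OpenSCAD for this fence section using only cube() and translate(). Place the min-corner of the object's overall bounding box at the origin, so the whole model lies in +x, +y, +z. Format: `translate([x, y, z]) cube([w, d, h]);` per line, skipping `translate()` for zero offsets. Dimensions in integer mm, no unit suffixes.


cube([113, 113, 1049]);
translate([1847, 0, 0]) cube([113, 113, 1049]);
translate([113, 0, 295]) cube([1734, 113, 77]);
translate([113, 0, 809]) cube([1734, 113, 77]);
translate([140, 113, 56]) cube([104, 24, 962]);
translate([271, 113, 56]) cube([104, 24, 962]);
translate([402, 113, 56]) cube([104, 24, 962]);
translate([533, 113, 56]) cube([104, 24, 962]);
translate([664, 113, 56]) cube([104, 24, 962]);
translate([795, 113, 56]) cube([104, 24, 962]);
translate([926, 113, 56]) cube([104, 24, 962]);
translate([1057, 113, 56]) cube([104, 24, 962]);
translate([1188, 113, 56]) cube([104, 24, 962]);
translate([1319, 113, 56]) cube([104, 24, 962]);
translate([1450, 113, 56]) cube([104, 24, 962]);
translate([1581, 113, 56]) cube([104, 24, 962]);
translate([1712, 113, 56]) cube([104, 24, 962]);


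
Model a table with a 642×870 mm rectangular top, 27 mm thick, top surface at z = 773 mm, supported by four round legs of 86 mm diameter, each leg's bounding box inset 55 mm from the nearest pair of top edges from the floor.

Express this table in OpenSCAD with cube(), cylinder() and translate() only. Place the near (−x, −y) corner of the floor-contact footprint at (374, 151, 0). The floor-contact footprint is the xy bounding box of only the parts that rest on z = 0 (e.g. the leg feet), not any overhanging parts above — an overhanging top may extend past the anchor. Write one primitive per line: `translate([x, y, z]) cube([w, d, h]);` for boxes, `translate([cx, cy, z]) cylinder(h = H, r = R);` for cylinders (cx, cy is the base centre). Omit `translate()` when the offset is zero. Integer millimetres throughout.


translate([319, 96, 746]) cube([642, 870, 27]);
translate([417, 194, 0]) cylinder(h = 746, r = 43);
translate([863, 194, 0]) cylinder(h = 746, r = 43);
translate([417, 868, 0]) cylinder(h = 746, r = 43);
translate([863, 868, 0]) cylinder(h = 746, r = 43);


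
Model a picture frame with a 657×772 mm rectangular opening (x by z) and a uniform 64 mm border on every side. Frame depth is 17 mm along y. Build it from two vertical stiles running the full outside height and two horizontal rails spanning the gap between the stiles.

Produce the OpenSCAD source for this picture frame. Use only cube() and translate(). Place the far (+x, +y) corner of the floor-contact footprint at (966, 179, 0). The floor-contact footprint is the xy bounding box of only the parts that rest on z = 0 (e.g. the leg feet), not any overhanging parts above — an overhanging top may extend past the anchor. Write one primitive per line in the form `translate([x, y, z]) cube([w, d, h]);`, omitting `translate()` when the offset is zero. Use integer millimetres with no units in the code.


translate([181, 162, 0]) cube([64, 17, 900]);
translate([902, 162, 0]) cube([64, 17, 900]);
translate([245, 162, 0]) cube([657, 17, 64]);
translate([245, 162, 836]) cube([657, 17, 64]);


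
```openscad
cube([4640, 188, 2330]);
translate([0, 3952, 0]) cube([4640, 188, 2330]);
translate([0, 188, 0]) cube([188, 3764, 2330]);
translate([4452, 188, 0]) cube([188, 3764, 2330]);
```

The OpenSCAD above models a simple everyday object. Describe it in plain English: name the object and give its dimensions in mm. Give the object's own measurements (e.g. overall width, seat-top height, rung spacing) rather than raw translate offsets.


The wall frame of a small rectangular building: four walls, each 2330 mm tall and 188 mm thick, enclosing a footprint 4640 mm (x) by 4140 mm (y) outside-to-outside, with no floor or roof. The front and back walls (the −y and +y sides) span the full width; the two side walls fit between them.


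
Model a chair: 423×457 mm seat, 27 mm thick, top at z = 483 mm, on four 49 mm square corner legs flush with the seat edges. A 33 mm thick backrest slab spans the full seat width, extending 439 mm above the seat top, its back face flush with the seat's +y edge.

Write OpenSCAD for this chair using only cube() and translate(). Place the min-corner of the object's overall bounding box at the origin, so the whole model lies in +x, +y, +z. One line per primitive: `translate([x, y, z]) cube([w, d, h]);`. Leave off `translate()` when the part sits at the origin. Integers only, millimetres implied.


translate([0, 0, 456]) cube([423, 457, 27]);
cube([49, 49, 456]);
translate([374, 0, 0]) cube([49, 49, 456]);
translate([0, 408, 0]) cube([49, 49, 456]);
translate([374, 408, 0]) cube([49, 49, 456]);
translate([0, 424, 483]) cube([423, 33, 439]);


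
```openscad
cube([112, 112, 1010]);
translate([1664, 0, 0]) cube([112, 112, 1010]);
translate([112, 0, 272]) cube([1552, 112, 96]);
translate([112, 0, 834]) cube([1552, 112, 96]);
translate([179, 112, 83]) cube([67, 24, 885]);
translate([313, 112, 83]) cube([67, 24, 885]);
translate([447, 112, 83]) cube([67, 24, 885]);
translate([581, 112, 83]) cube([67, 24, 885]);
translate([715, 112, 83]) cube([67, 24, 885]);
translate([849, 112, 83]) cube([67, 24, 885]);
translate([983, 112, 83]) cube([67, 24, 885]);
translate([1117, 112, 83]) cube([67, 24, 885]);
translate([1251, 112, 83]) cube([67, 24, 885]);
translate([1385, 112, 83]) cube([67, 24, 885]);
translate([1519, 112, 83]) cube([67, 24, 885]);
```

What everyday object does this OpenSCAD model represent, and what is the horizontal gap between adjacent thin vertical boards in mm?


A fence section. The picket gap is 67 mm.

Two posts, two rails, 11 pickets — a fence section. Span 1552 mm holds 11 pickets of 67 mm with 12 equal gaps: ⌊(1552 − 11·67) / 12⌋ = 67 mm.


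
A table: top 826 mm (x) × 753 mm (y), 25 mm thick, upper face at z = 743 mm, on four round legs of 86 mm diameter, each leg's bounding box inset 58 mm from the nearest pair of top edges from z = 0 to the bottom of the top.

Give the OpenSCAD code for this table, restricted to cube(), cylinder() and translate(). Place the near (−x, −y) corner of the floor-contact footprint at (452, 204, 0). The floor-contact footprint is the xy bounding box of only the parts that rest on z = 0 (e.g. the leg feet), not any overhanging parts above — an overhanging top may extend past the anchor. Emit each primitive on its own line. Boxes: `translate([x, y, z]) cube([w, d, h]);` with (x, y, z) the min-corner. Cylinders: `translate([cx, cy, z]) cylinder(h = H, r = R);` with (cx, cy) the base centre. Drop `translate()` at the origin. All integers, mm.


translate([394, 146, 718]) cube([826, 753, 25]);
translate([495, 247, 0]) cylinder(h = 718, r = 43);
translate([1119, 247, 0]) cylinder(h = 718, r = 43);
translate([495, 798, 0]) cylinder(h = 718, r = 43);
translate([1119, 798, 0]) cylinder(h = 718, r = 43);


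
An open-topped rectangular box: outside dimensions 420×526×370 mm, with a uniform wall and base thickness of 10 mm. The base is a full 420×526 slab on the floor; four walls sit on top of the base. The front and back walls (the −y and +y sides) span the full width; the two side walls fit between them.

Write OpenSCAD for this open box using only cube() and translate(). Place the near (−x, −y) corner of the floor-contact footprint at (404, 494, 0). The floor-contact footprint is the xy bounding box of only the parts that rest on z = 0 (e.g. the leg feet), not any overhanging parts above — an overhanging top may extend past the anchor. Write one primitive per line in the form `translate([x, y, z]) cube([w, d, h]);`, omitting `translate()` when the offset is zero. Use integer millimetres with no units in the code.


translate([404, 494, 0]) cube([420, 526, 10]);
translate([404, 494, 10]) cube([420, 10, 360]);
translate([404, 1010, 10]) cube([420, 10, 360]);
translate([404, 504, 10]) cube([10, 506, 360]);
translate([814, 504, 10]) cube([10, 506, 360]);


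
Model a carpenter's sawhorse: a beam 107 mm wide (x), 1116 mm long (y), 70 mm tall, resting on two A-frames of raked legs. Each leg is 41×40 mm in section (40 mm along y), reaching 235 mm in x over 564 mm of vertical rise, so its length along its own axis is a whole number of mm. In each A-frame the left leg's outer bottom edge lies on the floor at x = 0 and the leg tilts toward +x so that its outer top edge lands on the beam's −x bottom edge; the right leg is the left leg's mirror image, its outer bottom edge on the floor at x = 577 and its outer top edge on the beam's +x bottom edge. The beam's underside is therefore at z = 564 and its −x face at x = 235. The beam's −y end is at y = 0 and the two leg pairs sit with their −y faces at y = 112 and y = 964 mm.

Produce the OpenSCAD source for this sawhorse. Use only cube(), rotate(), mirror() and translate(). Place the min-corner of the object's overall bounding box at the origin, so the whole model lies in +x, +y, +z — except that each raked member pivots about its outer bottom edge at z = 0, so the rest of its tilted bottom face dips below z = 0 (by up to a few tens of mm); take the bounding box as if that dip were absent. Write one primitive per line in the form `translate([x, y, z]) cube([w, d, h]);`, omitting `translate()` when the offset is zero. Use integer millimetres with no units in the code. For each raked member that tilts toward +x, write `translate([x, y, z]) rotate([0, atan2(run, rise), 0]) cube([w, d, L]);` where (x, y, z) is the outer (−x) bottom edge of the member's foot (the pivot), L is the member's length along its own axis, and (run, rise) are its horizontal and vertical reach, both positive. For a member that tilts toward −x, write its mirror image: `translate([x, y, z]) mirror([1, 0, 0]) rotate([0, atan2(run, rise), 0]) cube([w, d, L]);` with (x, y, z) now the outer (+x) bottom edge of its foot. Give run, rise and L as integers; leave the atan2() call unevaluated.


translate([235, 0, 564]) cube([107, 1116, 70]);
translate([0, 112, 0]) rotate([0, atan2(235, 564), 0]) cube([41, 40, 611]);
translate([577, 112, 0]) mirror([1, 0, 0]) rotate([0, atan2(235, 564), 0]) cube([41, 40, 611]);
translate([0, 964, 0]) rotate([0, atan2(235, 564), 0]) cube([41, 40, 611]);
translate([577, 964, 0]) mirror([1, 0, 0]) rotate([0, atan2(235, 564), 0]) cube([41, 40, 611]);


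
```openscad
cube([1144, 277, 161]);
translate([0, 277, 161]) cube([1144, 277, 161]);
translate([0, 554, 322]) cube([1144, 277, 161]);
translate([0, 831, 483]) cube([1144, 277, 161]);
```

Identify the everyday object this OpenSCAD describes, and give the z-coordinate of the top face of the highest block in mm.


A staircase. The total rise is 644 mm.

4 identical blocks, each offset up and back from the previous — a staircase. Each step is 161 mm tall and there are 4 of them, so the total rise is 4 × 161 = 644 mm.


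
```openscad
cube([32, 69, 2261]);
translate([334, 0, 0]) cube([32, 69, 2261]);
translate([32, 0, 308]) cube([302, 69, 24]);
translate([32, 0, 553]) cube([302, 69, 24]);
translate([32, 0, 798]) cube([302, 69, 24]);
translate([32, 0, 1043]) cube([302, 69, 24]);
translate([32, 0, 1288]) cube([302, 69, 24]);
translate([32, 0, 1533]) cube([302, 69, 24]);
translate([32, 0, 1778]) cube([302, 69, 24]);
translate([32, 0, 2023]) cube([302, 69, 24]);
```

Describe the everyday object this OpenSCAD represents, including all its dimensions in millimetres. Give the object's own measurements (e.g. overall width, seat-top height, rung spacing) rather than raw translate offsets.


A straight ladder. Two 32×69 mm vertical rails, 2261 mm tall, stand 366 mm apart (outside-to-outside) with their front faces coplanar on the −y side. 8 rungs, each 69 mm deep and 24 mm tall, span between the inner faces of the rails, front faces flush with the rails. The lowest rung's underside is at z = 308 mm and rungs are spaced 245 mm apart (underside to underside).


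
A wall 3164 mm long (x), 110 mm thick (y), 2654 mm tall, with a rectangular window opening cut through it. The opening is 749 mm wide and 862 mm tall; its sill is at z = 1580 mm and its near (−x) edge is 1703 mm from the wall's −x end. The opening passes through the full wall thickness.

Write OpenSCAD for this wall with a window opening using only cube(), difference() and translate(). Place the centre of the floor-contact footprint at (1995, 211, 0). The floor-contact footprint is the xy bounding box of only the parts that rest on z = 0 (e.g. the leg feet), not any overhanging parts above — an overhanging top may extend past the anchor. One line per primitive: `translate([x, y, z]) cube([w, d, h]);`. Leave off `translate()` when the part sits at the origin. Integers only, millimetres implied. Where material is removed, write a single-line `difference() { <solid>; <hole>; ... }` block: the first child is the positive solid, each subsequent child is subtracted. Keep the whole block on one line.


difference() { translate([413, 156, 0]) cube([3164, 110, 2654]); translate([2116, 156, 1580]) cube([749, 110, 862]); }


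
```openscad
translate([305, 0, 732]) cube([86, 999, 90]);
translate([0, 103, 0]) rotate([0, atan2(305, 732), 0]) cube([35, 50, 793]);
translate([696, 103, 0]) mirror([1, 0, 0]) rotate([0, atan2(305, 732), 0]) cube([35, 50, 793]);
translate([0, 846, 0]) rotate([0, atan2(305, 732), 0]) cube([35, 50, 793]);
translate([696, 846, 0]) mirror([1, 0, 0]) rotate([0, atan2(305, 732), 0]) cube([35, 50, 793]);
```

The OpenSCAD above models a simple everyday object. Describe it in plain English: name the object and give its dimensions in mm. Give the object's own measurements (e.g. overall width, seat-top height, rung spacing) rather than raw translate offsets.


A sawhorse. A 86×999×90 mm beam (x, y, z) sits on two A-frame leg pairs. Each pair is two raked legs of 35×50 mm section (50 mm along y) splaying symmetrically in x. Each leg rises 732 mm vertically over 305 mm of horizontal reach and is 793 mm long along its own axis. Every leg's outer bottom edge rests on the floor and its outer top edge meets a bottom edge of the beam — the left legs (tilting toward +x) meet the beam's −x bottom edge, the right legs (their mirror images, tilting toward −x) meet its +x bottom edge — so the leg tops tuck under the beam, the beam's underside is 732 mm above the floor, and the feet are 696 mm apart outside-to-outside with the beam centred between them. The two leg pairs are set in 103 mm from either end of the beam.


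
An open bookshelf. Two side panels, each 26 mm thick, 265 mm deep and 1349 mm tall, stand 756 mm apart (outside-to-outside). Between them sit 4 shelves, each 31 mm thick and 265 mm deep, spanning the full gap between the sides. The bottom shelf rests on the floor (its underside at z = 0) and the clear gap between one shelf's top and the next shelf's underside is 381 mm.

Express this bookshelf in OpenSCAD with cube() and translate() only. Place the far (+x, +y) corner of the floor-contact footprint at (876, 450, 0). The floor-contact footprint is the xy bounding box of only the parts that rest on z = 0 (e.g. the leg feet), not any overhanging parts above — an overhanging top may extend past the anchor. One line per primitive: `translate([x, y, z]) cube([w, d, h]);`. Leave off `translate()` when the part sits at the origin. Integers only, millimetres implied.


translate([120, 185, 0]) cube([26, 265, 1349]);
translate([850, 185, 0]) cube([26, 265, 1349]);
translate([146, 185, 0]) cube([704, 265, 31]);
translate([146, 185, 412]) cube([704, 265, 31]);
translate([146, 185, 824]) cube([704, 265, 31]);
translate([146, 185, 1236]) cube([704, 265, 31]);


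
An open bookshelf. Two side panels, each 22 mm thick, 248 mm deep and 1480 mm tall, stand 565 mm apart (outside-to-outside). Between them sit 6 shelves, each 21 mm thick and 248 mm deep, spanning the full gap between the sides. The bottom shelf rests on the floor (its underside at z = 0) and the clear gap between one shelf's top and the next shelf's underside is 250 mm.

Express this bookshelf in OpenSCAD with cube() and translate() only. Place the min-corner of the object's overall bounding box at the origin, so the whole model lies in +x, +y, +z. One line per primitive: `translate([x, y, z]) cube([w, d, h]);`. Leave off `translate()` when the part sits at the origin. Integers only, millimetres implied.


cube([22, 248, 1480]);
translate([543, 0, 0]) cube([22, 248, 1480]);
translate([22, 0, 0]) cube([521, 248, 21]);
translate([22, 0, 271]) cube([521, 248, 21]);
translate([22, 0, 542]) cube([521, 248, 21]);
translate([22, 0, 813]) cube([521, 248, 21]);
translate([22, 0, 1084]) cube([521, 248, 21]);
translate([22, 0, 1355]) cube([521, 248, 21]);


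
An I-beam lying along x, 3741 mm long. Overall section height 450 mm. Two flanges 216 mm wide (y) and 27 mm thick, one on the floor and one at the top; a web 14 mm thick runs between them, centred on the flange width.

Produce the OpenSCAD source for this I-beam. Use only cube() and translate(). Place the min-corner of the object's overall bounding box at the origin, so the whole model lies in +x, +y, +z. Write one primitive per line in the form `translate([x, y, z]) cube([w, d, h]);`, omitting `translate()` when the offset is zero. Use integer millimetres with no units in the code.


cube([3741, 216, 27]);
translate([0, 101, 27]) cube([3741, 14, 396]);
translate([0, 0, 423]) cube([3741, 216, 27]);


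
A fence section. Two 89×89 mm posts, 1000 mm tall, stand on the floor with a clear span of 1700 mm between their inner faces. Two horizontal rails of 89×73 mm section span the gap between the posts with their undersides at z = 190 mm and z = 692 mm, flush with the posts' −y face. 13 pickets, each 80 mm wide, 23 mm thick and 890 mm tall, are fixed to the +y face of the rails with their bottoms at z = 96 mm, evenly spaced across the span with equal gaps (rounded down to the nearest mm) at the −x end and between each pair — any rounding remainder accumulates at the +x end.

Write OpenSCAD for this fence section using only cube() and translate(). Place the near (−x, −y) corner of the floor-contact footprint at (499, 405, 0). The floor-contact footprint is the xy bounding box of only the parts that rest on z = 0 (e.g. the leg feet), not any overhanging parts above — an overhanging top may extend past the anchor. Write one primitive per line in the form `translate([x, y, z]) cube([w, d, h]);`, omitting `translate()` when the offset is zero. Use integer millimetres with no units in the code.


translate([499, 405, 0]) cube([89, 89, 1000]);
translate([2288, 405, 0]) cube([89, 89, 1000]);
translate([588, 405, 190]) cube([1700, 89, 73]);
translate([588, 405, 692]) cube([1700, 89, 73]);
translate([635, 494, 96]) cube([80, 23, 890]);
translate([762, 494, 96]) cube([80, 23, 890]);
translate([889, 494, 96]) cube([80, 23, 890]);
translate([1016, 494, 96]) cube([80, 23, 890]);
translate([1143, 494, 96]) cube([80, 23, 890]);
translate([1270, 494, 96]) cube([80, 23, 890]);
translate([1397, 494, 96]) cube([80, 23, 890]);
translate([1524, 494, 96]) cube([80, 23, 890]);
translate([1651, 494, 96]) cube([80, 23, 890]);
translate([1778, 494, 96]) cube([80, 23, 890]);
translate([1905, 494, 96]) cube([80, 23, 890]);
translate([2032, 494, 96]) cube([80, 23, 890]);
translate([2159, 494, 96]) cube([80, 23, 890]);


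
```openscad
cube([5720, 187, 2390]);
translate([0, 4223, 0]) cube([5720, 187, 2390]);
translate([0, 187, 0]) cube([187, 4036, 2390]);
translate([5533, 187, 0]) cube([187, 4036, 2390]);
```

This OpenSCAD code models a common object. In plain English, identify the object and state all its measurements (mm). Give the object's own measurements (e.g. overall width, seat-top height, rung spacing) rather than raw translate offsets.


The wall frame of a small rectangular building: four walls, each 2390 mm tall and 187 mm thick, enclosing a footprint 5720 mm (x) by 4410 mm (y) outside-to-outside, with no floor or roof. The front and back walls (the −y and +y sides) span the full width; the two side walls fit between them.


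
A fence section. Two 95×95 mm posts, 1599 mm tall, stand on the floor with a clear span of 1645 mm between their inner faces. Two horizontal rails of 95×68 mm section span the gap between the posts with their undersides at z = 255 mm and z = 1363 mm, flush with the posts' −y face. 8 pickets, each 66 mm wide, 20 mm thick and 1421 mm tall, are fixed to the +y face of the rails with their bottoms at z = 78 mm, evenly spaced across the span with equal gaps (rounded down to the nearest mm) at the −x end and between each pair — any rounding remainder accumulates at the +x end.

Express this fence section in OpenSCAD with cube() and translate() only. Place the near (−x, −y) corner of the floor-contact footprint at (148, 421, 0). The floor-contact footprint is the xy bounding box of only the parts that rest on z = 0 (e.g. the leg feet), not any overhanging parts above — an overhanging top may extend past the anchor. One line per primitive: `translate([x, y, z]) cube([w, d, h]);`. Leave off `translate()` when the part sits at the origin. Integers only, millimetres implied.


translate([148, 421, 0]) cube([95, 95, 1599]);
translate([1888, 421, 0]) cube([95, 95, 1599]);
translate([243, 421, 255]) cube([1645, 95, 68]);
translate([243, 421, 1363]) cube([1645, 95, 68]);
translate([367, 516, 78]) cube([66, 20, 1421]);
translate([557, 516, 78]) cube([66, 20, 1421]);
translate([747, 516, 78]) cube([66, 20, 1421]);
translate([937, 516, 78]) cube([66, 20, 1421]);
translate([1127, 516, 78]) cube([66, 20, 1421]);
translate([1317, 516, 78]) cube([66, 20, 1421]);
translate([1507, 516, 78]) cube([66, 20, 1421]);
translate([1697, 516, 78]) cube([66, 20, 1421]);


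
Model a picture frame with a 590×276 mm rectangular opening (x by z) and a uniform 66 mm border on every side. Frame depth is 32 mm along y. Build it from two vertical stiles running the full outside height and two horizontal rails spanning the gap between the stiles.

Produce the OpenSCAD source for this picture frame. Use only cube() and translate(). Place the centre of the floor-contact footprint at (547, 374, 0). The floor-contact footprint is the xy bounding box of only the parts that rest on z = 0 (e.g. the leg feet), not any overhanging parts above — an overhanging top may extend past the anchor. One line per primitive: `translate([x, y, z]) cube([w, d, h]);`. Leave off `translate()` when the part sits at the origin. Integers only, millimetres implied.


translate([186, 358, 0]) cube([66, 32, 408]);
translate([842, 358, 0]) cube([66, 32, 408]);
translate([252, 358, 0]) cube([590, 32, 66]);
translate([252, 358, 342]) cube([590, 32, 66]);


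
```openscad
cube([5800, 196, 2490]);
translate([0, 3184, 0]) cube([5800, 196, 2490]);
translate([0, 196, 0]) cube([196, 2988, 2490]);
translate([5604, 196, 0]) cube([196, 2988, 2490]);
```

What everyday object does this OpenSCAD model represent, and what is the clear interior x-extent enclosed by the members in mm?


A house (or room) frame. The interior width is 5408 mm.

Four 2490 mm walls enclosing a rectangle with no floor or roof — a room or house frame. Outside width is 5800 mm and wall thickness is 196 mm, so the interior width is 5800 − 2 × 196 = 5408 mm.


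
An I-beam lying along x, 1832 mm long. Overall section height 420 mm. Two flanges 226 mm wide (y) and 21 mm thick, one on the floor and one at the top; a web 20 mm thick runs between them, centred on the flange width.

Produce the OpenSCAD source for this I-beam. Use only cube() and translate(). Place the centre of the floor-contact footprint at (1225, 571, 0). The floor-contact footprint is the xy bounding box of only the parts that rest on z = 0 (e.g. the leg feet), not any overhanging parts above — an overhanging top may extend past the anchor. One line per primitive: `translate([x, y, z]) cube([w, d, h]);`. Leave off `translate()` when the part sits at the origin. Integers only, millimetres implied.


translate([309, 458, 0]) cube([1832, 226, 21]);
translate([309, 561, 21]) cube([1832, 20, 378]);
translate([309, 458, 399]) cube([1832, 226, 21]);


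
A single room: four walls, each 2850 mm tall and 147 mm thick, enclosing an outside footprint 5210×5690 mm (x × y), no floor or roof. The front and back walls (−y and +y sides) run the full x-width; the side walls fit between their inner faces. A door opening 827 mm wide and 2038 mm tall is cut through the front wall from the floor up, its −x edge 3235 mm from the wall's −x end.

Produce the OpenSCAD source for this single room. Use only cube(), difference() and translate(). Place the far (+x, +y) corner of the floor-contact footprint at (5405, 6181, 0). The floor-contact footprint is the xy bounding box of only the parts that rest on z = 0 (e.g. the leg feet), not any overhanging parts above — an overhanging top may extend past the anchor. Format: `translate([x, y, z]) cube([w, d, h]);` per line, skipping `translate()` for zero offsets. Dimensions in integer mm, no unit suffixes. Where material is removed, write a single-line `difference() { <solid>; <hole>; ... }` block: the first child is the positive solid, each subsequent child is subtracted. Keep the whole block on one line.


difference() { translate([195, 491, 0]) cube([5210, 147, 2850]); translate([3430, 491, 0]) cube([827, 147, 2038]); }
translate([195, 6034, 0]) cube([5210, 147, 2850]);
translate([195, 638, 0]) cube([147, 5396, 2850]);
translate([5258, 638, 0]) cube([147, 5396, 2850]);


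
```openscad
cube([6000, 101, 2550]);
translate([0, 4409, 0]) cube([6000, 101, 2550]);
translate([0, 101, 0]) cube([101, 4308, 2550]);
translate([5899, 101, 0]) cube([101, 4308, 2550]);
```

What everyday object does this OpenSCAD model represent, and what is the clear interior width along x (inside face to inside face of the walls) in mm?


A house (or room) frame. The interior width is 5798 mm.

Four 2550 mm walls enclosing a rectangle with no floor or roof — a room or house frame. Outside width is 6000 mm and wall thickness is 101 mm, so the interior width is 6000 − 2 × 101 = 5798 mm.


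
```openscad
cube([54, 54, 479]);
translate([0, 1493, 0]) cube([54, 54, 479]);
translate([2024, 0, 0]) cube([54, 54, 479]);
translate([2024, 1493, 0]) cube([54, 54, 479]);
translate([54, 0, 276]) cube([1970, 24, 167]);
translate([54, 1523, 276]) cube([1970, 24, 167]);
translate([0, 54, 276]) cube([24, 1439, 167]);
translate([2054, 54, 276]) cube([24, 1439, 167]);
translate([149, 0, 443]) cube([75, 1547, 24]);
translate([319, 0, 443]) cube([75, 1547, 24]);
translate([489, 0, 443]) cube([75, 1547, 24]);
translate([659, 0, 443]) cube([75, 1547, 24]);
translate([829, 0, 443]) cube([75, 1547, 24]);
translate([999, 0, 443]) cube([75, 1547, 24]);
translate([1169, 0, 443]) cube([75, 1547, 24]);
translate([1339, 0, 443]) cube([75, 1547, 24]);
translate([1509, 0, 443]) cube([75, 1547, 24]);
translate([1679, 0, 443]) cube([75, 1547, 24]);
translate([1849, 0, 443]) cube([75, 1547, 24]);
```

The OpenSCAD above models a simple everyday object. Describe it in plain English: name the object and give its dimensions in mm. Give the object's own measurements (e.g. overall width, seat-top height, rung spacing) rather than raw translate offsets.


A bed frame 2078 mm long (x) by 1547 mm wide (y). Four 54×54 mm corner posts, 479 mm tall, at the corners of the footprint. Four rails of 24 mm thickness and 167 mm height run between adjacent posts with their undersides at z = 276 mm, their outer faces flush with the outside of the frame (the two x-running rails run between the posts' inner faces; the two y-running rails run between the posts' inner faces). 11 slats, each 75 mm wide (x) and 24 mm thick, lie across the top of the two x-running rails, running the full 1547 mm width of the frame in y; along x they sit between the end posts with a 95 mm gap after the −x posts and between neighbouring slats, leaving 100 mm before the +x posts.


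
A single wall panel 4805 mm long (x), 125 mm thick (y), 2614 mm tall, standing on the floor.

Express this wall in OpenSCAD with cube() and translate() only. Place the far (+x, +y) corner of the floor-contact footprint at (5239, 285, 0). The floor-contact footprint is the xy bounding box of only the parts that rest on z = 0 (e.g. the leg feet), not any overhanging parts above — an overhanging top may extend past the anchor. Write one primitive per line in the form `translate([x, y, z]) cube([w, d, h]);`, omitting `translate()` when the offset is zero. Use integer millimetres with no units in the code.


translate([434, 160, 0]) cube([4805, 125, 2614]);


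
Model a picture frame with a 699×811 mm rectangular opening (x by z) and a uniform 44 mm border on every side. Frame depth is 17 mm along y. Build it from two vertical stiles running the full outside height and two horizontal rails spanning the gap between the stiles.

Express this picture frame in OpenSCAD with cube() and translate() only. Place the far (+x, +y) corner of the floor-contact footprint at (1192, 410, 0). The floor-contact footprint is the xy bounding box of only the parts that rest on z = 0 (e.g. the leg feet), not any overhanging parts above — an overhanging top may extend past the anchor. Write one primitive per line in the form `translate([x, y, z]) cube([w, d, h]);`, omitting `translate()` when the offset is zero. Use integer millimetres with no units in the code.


translate([405, 393, 0]) cube([44, 17, 899]);
translate([1148, 393, 0]) cube([44, 17, 899]);
translate([449, 393, 0]) cube([699, 17, 44]);
translate([449, 393, 855]) cube([699, 17, 44]);


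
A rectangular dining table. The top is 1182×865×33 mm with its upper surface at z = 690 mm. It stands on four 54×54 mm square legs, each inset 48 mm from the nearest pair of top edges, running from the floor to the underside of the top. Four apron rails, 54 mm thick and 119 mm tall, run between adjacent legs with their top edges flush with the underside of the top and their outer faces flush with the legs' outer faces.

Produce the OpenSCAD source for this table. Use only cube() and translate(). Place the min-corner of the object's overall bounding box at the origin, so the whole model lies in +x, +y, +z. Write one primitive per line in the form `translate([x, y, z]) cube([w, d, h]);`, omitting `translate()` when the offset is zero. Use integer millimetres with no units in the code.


translate([0, 0, 657]) cube([1182, 865, 33]);
translate([48, 48, 0]) cube([54, 54, 657]);
translate([1080, 48, 0]) cube([54, 54, 657]);
translate([48, 763, 0]) cube([54, 54, 657]);
translate([1080, 763, 0]) cube([54, 54, 657]);
translate([102, 48, 538]) cube([978, 54, 119]);
translate([102, 763, 538]) cube([978, 54, 119]);
translate([48, 102, 538]) cube([54, 661, 119]);
translate([1080, 102, 538]) cube([54, 661, 119]);


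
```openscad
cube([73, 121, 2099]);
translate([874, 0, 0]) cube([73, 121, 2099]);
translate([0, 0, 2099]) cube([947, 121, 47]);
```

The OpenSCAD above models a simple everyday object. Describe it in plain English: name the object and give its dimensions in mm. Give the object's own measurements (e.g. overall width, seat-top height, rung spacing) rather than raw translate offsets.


A door frame. The clear opening is 801 mm wide and 2099 mm high. Two 73 mm wide jambs, 121 mm deep, stand either side of the opening from the floor to the top of the opening. A 47 mm thick head sits across the top of both jambs, spanning the full outside width of the frame.


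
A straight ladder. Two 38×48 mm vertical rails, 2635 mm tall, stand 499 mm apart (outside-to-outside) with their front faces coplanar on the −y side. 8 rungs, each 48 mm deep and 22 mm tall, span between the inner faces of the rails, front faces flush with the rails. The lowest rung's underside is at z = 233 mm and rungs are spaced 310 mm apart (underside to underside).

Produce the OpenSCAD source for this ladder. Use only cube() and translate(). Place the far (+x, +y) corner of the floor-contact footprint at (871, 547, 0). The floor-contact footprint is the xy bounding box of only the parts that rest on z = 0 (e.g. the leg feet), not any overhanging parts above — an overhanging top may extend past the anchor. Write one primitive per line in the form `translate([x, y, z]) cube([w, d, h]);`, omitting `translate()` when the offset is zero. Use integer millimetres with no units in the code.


translate([372, 499, 0]) cube([38, 48, 2635]);
translate([833, 499, 0]) cube([38, 48, 2635]);
translate([410, 499, 233]) cube([423, 48, 22]);
translate([410, 499, 543]) cube([423, 48, 22]);
translate([410, 499, 853]) cube([423, 48, 22]);
translate([410, 499, 1163]) cube([423, 48, 22]);
translate([410, 499, 1473]) cube([423, 48, 22]);
translate([410, 499, 1783]) cube([423, 48, 22]);
translate([410, 499, 2093]) cube([423, 48, 22]);
translate([410, 499, 2403]) cube([423, 48, 22]);


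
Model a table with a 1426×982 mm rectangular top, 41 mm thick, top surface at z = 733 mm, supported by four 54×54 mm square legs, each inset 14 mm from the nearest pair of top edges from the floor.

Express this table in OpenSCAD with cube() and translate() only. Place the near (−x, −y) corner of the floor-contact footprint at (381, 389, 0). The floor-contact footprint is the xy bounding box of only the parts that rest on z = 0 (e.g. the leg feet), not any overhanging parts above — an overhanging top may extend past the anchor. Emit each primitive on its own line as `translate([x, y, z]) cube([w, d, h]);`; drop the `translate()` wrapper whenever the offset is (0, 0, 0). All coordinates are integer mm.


translate([367, 375, 692]) cube([1426, 982, 41]);
translate([381, 389, 0]) cube([54, 54, 692]);
translate([1725, 389, 0]) cube([54, 54, 692]);
translate([381, 1289, 0]) cube([54, 54, 692]);
translate([1725, 1289, 0]) cube([54, 54, 692]);


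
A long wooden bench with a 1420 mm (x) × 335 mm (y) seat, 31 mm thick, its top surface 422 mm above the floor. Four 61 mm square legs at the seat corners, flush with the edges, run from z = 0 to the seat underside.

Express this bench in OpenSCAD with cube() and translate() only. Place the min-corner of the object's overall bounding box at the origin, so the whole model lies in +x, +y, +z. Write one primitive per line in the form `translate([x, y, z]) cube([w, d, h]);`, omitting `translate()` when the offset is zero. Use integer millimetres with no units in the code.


translate([0, 0, 391]) cube([1420, 335, 31]);
cube([61, 61, 391]);
translate([0, 274, 0]) cube([61, 61, 391]);
translate([1359, 0, 0]) cube([61, 61, 391]);
translate([1359, 274, 0]) cube([61, 61, 391]);


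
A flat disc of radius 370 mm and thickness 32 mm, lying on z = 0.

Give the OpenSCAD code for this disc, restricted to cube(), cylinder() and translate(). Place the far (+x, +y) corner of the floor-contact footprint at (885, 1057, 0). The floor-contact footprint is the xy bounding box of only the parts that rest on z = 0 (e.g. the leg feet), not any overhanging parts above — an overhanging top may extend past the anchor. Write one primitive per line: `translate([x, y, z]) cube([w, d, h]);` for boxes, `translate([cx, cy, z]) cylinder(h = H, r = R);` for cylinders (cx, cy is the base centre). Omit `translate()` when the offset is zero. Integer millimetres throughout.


translate([515, 687, 0]) cylinder(h = 32, r = 370);
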